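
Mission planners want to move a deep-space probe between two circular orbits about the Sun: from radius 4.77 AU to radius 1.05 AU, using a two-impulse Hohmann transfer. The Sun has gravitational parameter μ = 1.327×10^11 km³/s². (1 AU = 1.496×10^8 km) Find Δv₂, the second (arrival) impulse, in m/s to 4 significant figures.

Δv₂ = 8147 m/s

In km: r₁ = 4.77 × 1.496×10^8 = 7.13592×10^8 km; r₂ = 1.05 × 1.496×10^8 = 1.5708×10^8 km.
Semi-major axis of the transfer orbit: a_t = (7.13592×10^8 + 1.5708×10^8)/2 = 4.35336×10^8 km.
On the circular orbit at r = 1.5708×10^8 km, v_c = √(μ/r) = 29.065 km/s.
Vis-viva on the transfer ellipse at r = 1.5708×10^8 km gives v_t = √[μ(2/r − 1/a_t)] = 37.212 km/s.
Δv₂ = |v_t − v_c| = |37.212 − 29.065| = 8.147 km/s.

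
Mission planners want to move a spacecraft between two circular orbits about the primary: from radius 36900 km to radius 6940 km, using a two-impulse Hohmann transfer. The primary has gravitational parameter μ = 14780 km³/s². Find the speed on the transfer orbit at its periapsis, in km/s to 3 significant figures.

v = 1.89 km/s

Semi-major axis of the transfer orbit: a_t = (36900 + 6940)/2 = 21920 km.
At periapsis, r = 6940 km.
From the vis-viva equation, v = √[μ(2/r − 1/a_t)] = 1.893 km/s.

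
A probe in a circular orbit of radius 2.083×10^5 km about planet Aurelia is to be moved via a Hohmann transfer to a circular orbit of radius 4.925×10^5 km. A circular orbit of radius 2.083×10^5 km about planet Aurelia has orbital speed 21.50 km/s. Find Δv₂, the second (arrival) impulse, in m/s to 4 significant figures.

Δv₂ = 3202 m/s

From the circular-orbit relation v² = μ/r at r = 2.083×10^5 km: μ = v²r = (21.50)² × 2.083×10^5 = 9.62867×10^7 km³/s².
Transfer-ellipse semi-major axis a_t = (r₁ + r₂)/2 = (2.083×10^5 + 4.925×10^5)/2 = 3.504×10^5 km.
Circular speed at r = 4.925×10^5 km: v_c = √(μ/r) = 13.9823 km/s.
Vis-viva on the transfer ellipse at r = 4.925×10^5 km gives v_t = √[μ(2/r − 1/a_t)] = 10.7806 km/s.
Δv₂ = |v_t − v_c| = |10.7806 − 13.9823| = 3.202 km/s.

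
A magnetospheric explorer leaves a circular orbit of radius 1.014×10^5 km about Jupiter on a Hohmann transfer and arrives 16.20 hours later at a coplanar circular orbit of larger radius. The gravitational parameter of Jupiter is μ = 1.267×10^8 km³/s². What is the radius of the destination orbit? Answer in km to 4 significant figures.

r₂ = 6.029×10^5 km

Transfer time t = 16.20 hours = 58320 s, and t = π√(a_t³/μ).
So a_t = (μ t²/π²)^(1/3) = (1.267×10^8 × (58320)² / π²)^(1/3) = 3.5213×10^5 km.
Since a_t = (r₁ + r₂)/2, r₂ = 2a_t − r₁ = 2×3.5213×10^5 − 1.014×10^5 = 6.0286×10^5 km.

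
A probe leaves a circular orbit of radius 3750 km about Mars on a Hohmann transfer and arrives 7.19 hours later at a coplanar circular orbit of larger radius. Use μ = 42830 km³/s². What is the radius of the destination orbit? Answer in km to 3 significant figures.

Transfer time t = 7.19 hours = 25884 s, and t = π√(a_t³/μ).
So a_t = (μ t²/π²)^(1/3) = (42830 × (25884)² / π²)^(1/3) = 14273 km.
Since a_t = (r₁ + r₂)/2, r₂ = 2a_t − r₁ = 2×14273 − 3750 = 24796 km.

r₂ = 24800 km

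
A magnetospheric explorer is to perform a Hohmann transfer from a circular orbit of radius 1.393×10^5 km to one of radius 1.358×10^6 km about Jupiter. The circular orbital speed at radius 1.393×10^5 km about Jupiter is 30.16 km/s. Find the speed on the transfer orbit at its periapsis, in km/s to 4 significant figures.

v = 40.62 km/s

From the circular-orbit relation v² = μ/r at r = 1.393×10^5 km: μ = v²r = (30.16)² × 1.393×10^5 = 1.26711×10^8 km³/s².
Transfer-ellipse semi-major axis a_t = (r₁ + r₂)/2 = (1.393×10^5 + 1.358×10^6)/2 = 7.4865×10^5 km.
At periapsis, r = 1.393×10^5 km.
Applying v² = μ(2/r − 1/a_t): v = 40.62 km/s.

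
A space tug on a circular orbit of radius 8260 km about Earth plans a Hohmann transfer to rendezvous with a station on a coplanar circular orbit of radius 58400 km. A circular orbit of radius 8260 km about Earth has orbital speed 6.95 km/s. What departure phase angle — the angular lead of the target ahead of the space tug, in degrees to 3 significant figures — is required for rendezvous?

φ = 102°

From the circular-orbit relation v² = μ/r at r = 8260 km: μ = v²r = (6.95)² × 8260 = 3.98979×10^5 km³/s².
The Hohmann ellipse has a_t = (r₁ + r₂)/2 = 33330 km.
Transfer time t = π√(a_t³/μ) = 30264 s.
Target angular speed ω₂ = √(μ/r₂³) = 4.4756×10^-5 rad/s.
Angle swept by the target during transfer: ω₂·t = 1.3545 rad = 77.61°.
The space tug traverses 180° on the transfer ellipse, so the target must lead by 180° − 77.61° = 102°.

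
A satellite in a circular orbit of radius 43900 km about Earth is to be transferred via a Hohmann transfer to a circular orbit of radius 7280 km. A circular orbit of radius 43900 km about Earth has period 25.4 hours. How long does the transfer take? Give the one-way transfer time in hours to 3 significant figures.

From Kepler's third law T² = 4π²r³/μ at r = 43900 km, T = 25.4 hours = 25.4 × 3600 s = 91440 s: μ = 4π²r³/T² = 3.99467×10^5 km³/s².
Transfer-ellipse semi-major axis a_t = (r₁ + r₂)/2 = (43900 + 7280)/2 = 25590 km.
Half the transfer-orbit period gives t = π√(a_t³/μ) = 20350 s.
Converting: 20350 s ÷ 3600 s/hour = 5.65 hours.

t = 5.65 hours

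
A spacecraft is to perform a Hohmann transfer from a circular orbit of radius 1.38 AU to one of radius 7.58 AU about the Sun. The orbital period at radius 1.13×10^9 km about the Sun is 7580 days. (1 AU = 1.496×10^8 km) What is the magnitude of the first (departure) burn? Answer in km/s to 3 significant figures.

Δv₁ = 7.63 km/s

From Kepler's third law T² = 4π²r³/μ at r = 1.13×10^9 km, T = 7580 days = 7580 × 86400 s = 6.54912×10^8 s: μ = 4π²r³/T² = 1.32810×10^11 km³/s².
In km: r₁ = 1.38 × 1.496×10^8 = 2.06448×10^8 km; r₂ = 7.58 × 1.496×10^8 = 1.133968×10^9 km.
Transfer-ellipse semi-major axis a_t = (r₁ + r₂)/2 = (2.06448×10^8 + 1.133968×10^9)/2 = 6.70208×10^8 km.
Circular speed at r = 2.06448×10^8 km: v_c = √(μ/r) = 25.364 km/s.
Transfer-orbit speed at the same r (vis-viva, a = a_t): v_t = √[μ(2/r − 1/a_t)] = 32.992 km/s.
Δv₁ = |v_t − v_c| = |32.992 − 25.364| = 7.628 km/s.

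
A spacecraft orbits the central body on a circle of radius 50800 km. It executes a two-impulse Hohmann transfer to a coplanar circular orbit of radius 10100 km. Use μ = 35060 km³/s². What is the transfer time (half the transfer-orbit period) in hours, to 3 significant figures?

Semi-major axis of the transfer orbit: a_t = (50800 + 10100)/2 = 30450 km.
By Kepler's third law the transfer-orbit period is T = 2π√(a_t³/μ), so t = T/2 = 89150 s.
Converting: 89150 s ÷ 3600 s/hour = 24.8 hours.

t = 24.8 hours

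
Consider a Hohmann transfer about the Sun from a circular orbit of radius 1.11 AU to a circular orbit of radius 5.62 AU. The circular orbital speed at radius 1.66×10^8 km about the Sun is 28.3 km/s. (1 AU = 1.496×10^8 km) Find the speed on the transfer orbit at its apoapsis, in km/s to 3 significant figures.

v = 7.22 km/s

From the circular-orbit relation v² = μ/r at r = 1.66×10^8 km: μ = v²r = (28.3)² × 1.66×10^8 = 1.32948×10^11 km³/s².
In km: r₁ = 1.11 × 1.496×10^8 = 1.66056×10^8 km; r₂ = 5.62 × 1.496×10^8 = 8.40752×10^8 km.
Transfer-ellipse semi-major axis a_t = (r₁ + r₂)/2 = (1.66056×10^8 + 8.40752×10^8)/2 = 5.03404×10^8 km.
At apoapsis, r = 8.40752×10^8 km.
Vis-viva: v = √[μ(2/r − 1/a_t)] = √[1.32948×10^11 × (2/8.40752×10^8 − 1/5.03404×10^8)] = 7.222 km/s.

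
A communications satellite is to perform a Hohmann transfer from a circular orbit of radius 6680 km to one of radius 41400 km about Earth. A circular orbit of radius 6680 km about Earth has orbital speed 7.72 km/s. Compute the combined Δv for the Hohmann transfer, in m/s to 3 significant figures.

Δv = 3880 m/s

From the circular-orbit relation v² = μ/r at r = 6680 km: μ = v²r = (7.72)² × 6680 = 3.98117×10^5 km³/s².
Transfer-ellipse semi-major axis a_t = (r₁ + r₂)/2 = (6680 + 41400)/2 = 24040 km.
Circular speed at r₁: v₁ = √(μ/r₁) = √(3.98117×10^5/6680) = 7.7200 km/s.
On the transfer ellipse at r₁, v² = μ(2/r − 1/a) gives v_p = √[μ(2/r₁ − 1/a_t)] = 10.131 km/s.
First burn Δv₁ = |v_p − v₁| = 2.411 km/s.
Circular speed at r₂: v₂ = √(μ/r₂) = 3.101 km/s.
Transfer-orbit speed at r₂: v_a = √[μ(2/r₂ − 1/a_t)] = 1.635 km/s.
Second burn Δv₂ = |v₂ − v_a| = 1.466 km/s.
Total Δv = Δv₁ + Δv₂ = 3.877 km/s.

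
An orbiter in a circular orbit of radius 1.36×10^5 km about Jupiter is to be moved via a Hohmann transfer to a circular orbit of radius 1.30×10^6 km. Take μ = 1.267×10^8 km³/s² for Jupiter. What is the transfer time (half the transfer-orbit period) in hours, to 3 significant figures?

t = 47.2 hours

Transfer-ellipse semi-major axis a_t = (r₁ + r₂)/2 = (1.360×10^5 + 1.300×10^6)/2 = 7.180×10^5 km.
Half the transfer-orbit period gives t = π√(a_t³/μ) = 1.698×10^5 s.
Converting: 1.698×10^5 s ÷ 3600 s/hour = 47.2 hours.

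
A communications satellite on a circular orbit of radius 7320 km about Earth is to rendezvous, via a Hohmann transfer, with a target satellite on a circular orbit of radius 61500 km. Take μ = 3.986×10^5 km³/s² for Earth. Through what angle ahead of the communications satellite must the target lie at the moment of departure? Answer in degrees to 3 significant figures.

The Hohmann ellipse has a_t = (r₁ + r₂)/2 = 34410 km.
Transfer time t = π√(a_t³/μ) = 31762 s.
The target's mean motion on its circular orbit is ω₂ = √(μ/r₂³) = 4.1396×10^-5 rad/s.
Angle swept by the target during transfer: ω₂·t = 1.3148 rad = 75.33°.
The communications satellite traverses 180° on the transfer ellipse, so the target must lead by 180° − 75.33° = 105°.

φ = 105°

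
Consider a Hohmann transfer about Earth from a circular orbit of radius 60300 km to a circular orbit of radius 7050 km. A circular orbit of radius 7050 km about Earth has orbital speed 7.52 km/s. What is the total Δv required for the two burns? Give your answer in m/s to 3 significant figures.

Δv = 3940 m/s

From the circular-orbit relation v² = μ/r at r = 7050 km: μ = v²r = (7.52)² × 7050 = 3.98680×10^5 km³/s².
The Hohmann ellipse has a_t = (r₁ + r₂)/2 = 33675 km.
Circular speed at r₁: v₁ = √(μ/r₁) = √(3.98680×10^5/60300) = 2.5713 km/s.
Transfer-orbit speed at r₁ (vis-viva): v_a = √[μ(2/r₁ − 1/a_t)] = 1.1765 km/s.
First burn Δv₁ = |v_a − v₁| = 1.395 km/s.
Circular speed at r₂: v₂ = √(μ/r₂) = 7.5200 km/s.
Transfer-orbit speed at r₂: v_p = √[μ(2/r₂ − 1/a_t)] = 10.063 km/s.
Second burn Δv₂ = |v₂ − v_p| = 2.543 km/s.
Total Δv = Δv₁ + Δv₂ = 3.938 km/s.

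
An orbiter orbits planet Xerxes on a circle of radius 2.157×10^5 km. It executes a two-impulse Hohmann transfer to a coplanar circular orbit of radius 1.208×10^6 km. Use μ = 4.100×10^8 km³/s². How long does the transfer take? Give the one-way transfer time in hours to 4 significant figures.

t = 25.88 hours

Semi-major axis of the transfer orbit: a_t = (2.157×10^5 + 1.208×10^6)/2 = 7.1185×10^5 km.
Transfer time t = π√(a_t³/μ) = π√((7.1185×10^5)³ / 4.100×10^8) = 93180 s.
Converting: 93180 s ÷ 3600 s/hour = 25.88 hours.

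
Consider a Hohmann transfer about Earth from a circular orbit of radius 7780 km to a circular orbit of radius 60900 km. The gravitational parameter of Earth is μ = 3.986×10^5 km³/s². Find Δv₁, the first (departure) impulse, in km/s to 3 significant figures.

Transfer-ellipse semi-major axis a_t = (r₁ + r₂)/2 = (7780 + 60900)/2 = 34340 km.
Circular speed at r = 7780 km: v_c = √(μ/r) = 7.158 km/s.
Transfer-orbit speed at the same r (vis-viva, a = a_t): v_t = √[μ(2/r − 1/a_t)] = 9.532 km/s.
Δv₁ = |v_t − v_c| = |9.532 − 7.158| = 2.374 km/s.

Δv₁ = 2.37 km/s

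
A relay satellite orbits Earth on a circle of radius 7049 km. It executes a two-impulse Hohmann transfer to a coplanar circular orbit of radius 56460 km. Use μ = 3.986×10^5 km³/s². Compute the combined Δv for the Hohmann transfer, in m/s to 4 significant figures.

The Hohmann ellipse has a_t = (r₁ + r₂)/2 = 31754.5 km.
Circular speed at r₁: v₁ = √(μ/r₁) = √(3.986×10^5/7049) = 7.5198 km/s.
On the transfer ellipse at r₁, vis-viva gives v_p = √[μ(2/r₁ − 1/a_t)] = 10.027 km/s.
First burn Δv₁ = |v_p − v₁| = 2.507 km/s.
Circular speed at r₂: v₂ = √(μ/r₂) = 2.657 km/s.
Transfer-orbit speed at r₂: v_a = √[μ(2/r₂ − 1/a_t)] = 1.252 km/s.
Second burn Δv₂ = |v₂ − v_a| = 1.405 km/s.
Total Δv = Δv₁ + Δv₂ = 3.912 km/s.

Δv = 3912 m/s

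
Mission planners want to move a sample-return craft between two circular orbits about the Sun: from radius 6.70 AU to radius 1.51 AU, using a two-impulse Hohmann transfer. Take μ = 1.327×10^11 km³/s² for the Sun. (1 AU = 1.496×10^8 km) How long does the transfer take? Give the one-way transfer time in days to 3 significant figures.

t = 1520 days

In km: r₁ = 6.70 × 1.496×10^8 = 1.00232×10^9 km; r₂ = 1.51 × 1.496×10^8 = 2.25896×10^8 km.
Semi-major axis of the transfer orbit: a_t = (1.00232×10^9 + 2.25896×10^8)/2 = 6.14108×10^8 km.
Transfer time t = π√(a_t³/μ) = π√((6.14108×10^8)³ / 1.327×10^11) = 1.312×10^8 s.
Converting: 1.312×10^8 s ÷ 86400 s/day = 1520 days.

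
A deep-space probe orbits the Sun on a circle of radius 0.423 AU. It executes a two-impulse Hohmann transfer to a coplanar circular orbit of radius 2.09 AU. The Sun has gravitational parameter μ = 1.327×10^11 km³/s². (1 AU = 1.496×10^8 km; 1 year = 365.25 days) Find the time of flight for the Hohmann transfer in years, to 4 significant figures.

In km: r₁ = 0.423 × 1.496×10^8 = 6.32808×10^7 km; r₂ = 2.09 × 1.496×10^8 = 3.12664×10^8 km.
The Hohmann ellipse has a_t = (r₁ + r₂)/2 = 1.879724×10^8 km.
By Kepler's third law the transfer-orbit period is T = 2π√(a_t³/μ), so t = T/2 = 2.2226×10^7 s.
Converting: 2.2226×10^7 s ÷ 3.15576×10^7 s/year (365.25 × 86400) = 0.7043 years.

t = 0.7043 years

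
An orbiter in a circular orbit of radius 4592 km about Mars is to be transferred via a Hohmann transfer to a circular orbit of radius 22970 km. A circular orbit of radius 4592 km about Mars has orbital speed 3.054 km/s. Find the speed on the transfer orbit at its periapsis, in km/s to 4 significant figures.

From the circular-orbit relation v² = μ/r at r = 4592 km: μ = v²r = (3.054)² × 4592 = 42829.2 km³/s².
Semi-major axis of the transfer orbit: a_t = (4592 + 22970)/2 = 13781 km.
At periapsis, r = 4592 km.
Vis-viva: v = √[μ(2/r − 1/a_t)] = √[42829.2 × (2/4592 − 1/13781)] = 3.943 km/s.

v = 3.943 km/s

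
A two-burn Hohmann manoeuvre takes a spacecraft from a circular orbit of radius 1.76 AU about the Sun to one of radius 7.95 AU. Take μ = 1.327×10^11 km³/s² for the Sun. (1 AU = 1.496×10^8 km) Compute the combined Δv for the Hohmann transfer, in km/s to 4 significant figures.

In km: r₁ = 1.76 × 1.496×10^8 = 2.63296×10^8 km; r₂ = 7.95 × 1.496×10^8 = 1.18932×10^9 km.
Transfer-ellipse semi-major axis a_t = (r₁ + r₂)/2 = (2.63296×10^8 + 1.18932×10^9)/2 = 7.26308×10^8 km.
At r₁ the circular-orbit speed is v₁ = √(μ/r₁) = 22.450 km/s.
Transfer-orbit speed at r₁ (v² = μ(2/r − 1/a)): v_p = √[μ(2/r₁ − 1/a_t)] = 28.728 km/s.
First burn Δv₁ = |v_p − v₁| = 6.278 km/s.
At r₂, v₂ = √(μ/r₂) = 10.563 km/s.
Transfer-orbit speed at r₂: v_a = √[μ(2/r₂ − 1/a_t)] = 6.3599 km/s.
Second burn Δv₂ = |v₂ − v_a| = 4.203 km/s.
Δv = Δv₁ + Δv₂ = 6.278 + 4.203 = 10.48 km/s.

Δv = 10.48 km/s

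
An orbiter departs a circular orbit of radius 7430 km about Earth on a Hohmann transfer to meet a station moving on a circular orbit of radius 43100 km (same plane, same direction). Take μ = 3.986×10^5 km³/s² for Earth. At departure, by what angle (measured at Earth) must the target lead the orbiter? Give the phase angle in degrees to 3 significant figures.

φ = 99.2°

Semi-major axis of the transfer orbit: a_t = (7430 + 43100)/2 = 25265 km.
The half-period of the transfer ellipse is t = π√(a_t³/μ) = 19980 s.
The target's mean motion on its circular orbit is ω₂ = √(μ/r₂³) = 7.056×10^-5 rad/s.
Angle swept by the target during transfer: ω₂·t = 1.410 rad = 80.79°.
The orbiter traverses 180° on the transfer ellipse, so the target must lead by 180° − 80.79° = 99.2°.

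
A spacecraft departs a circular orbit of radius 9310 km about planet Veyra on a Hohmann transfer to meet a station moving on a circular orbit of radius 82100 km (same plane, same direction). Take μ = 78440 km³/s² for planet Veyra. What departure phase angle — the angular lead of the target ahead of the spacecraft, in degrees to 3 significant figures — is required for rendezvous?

φ = 105°

Transfer-ellipse semi-major axis a_t = (r₁ + r₂)/2 = (9310 + 82100)/2 = 45705 km.
The half-period of the transfer ellipse is t = π√(a_t³/μ) = 1.096×10^5 s.
Target angular speed ω₂ = √(μ/r₂³) = 1.191×10^-5 rad/s.
Angle swept by the target during transfer: ω₂·t = 1.305 rad = 74.77°.
The spacecraft traverses 180° on the transfer ellipse, so the target must lead by 180° − 74.77° = 105°.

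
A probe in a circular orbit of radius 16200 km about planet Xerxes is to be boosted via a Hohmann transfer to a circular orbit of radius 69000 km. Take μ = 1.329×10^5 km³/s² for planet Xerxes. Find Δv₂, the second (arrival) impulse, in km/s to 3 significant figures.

Δv₂ = 0.532 km/s

The Hohmann ellipse has a_t = (r₁ + r₂)/2 = 42600 km.
Circular speed at r = 69000 km: v_c = √(μ/r) = 1.3878 km/s.
Transfer-orbit speed at the same r (vis-viva, a = a_t): v_t = √[μ(2/r − 1/a_t)] = 0.85584 km/s.
Δv₂ = |v_t − v_c| = |0.85584 − 1.3878| = 0.5320 km/s.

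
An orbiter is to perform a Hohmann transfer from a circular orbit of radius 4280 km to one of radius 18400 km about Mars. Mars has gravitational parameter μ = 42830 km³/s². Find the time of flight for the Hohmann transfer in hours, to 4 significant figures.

t = 5.092 hours

Semi-major axis of the transfer orbit: a_t = (4280 + 18400)/2 = 11340 km.
Half the transfer-orbit period gives t = π√(a_t³/μ) = 18330 s.
Converting: 18330 s ÷ 3600 s/hour = 5.092 hours.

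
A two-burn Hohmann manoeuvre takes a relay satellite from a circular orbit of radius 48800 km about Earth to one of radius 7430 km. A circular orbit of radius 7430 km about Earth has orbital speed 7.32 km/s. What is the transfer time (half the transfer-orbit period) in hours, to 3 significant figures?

From the circular-orbit relation v² = μ/r at r = 7430 km: μ = v²r = (7.32)² × 7430 = 3.98117×10^5 km³/s².
Semi-major axis of the transfer orbit: a_t = (48800 + 7430)/2 = 28115 km.
Half the transfer-orbit period gives t = π√(a_t³/μ) = 23470 s.
Converting: 23470 s ÷ 3600 s/hour = 6.52 hours.

t = 6.52 hours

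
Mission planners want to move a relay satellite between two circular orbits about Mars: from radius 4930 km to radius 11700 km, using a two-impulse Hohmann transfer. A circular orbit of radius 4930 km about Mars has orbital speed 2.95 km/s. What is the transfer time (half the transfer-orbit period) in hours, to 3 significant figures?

t = 3.19 hours

From the circular-orbit relation v² = μ/r at r = 4930 km: μ = v²r = (2.95)² × 4930 = 42903.3 km³/s².
Transfer-ellipse semi-major axis a_t = (r₁ + r₂)/2 = (4930 + 11700)/2 = 8315 km.
Half the transfer-orbit period gives t = π√(a_t³/μ) = 11500 s.
Converting: 11500 s ÷ 3600 s/hour = 3.19 hours.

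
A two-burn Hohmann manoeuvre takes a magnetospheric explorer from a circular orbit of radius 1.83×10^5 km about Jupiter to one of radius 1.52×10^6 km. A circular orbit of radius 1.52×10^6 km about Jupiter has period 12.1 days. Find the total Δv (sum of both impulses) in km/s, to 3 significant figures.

From Kepler's third law T² = 4π²r³/μ at r = 1.52×10^6 km, T = 12.1 days = 12.1 × 86400 s = 1.04544×10^6 s: μ = 4π²r³/T² = 1.26851×10^8 km³/s².
The Hohmann ellipse has a_t = (r₁ + r₂)/2 = 8.515×10^5 km.
Circular speed at r₁: v₁ = √(μ/r₁) = √(1.26851×10^8/1.830×10^5) = 26.328 km/s.
On the transfer ellipse at r₁, vis-viva equation gives v_p = √[μ(2/r₁ − 1/a_t)] = 35.176 km/s.
First burn Δv₁ = |v_p − v₁| = 8.848 km/s.
Circular speed at r₂: v₂ = √(μ/r₂) = 9.135 km/s.
Transfer-orbit speed at r₂: v_a = √[μ(2/r₂ − 1/a_t)] = 4.235 km/s.
Second burn Δv₂ = |v₂ − v_a| = 4.900 km/s.
Total Δv = Δv₁ + Δv₂ = 13.75 km/s.

Δv = 13.7 km/s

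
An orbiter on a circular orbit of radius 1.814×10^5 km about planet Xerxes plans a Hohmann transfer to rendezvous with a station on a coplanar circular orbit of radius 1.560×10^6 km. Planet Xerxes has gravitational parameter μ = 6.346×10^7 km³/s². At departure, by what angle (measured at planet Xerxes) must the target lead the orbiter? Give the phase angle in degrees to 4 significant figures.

φ = 104.9°

Transfer-ellipse semi-major axis a_t = (r₁ + r₂)/2 = (1.814×10^5 + 1.560×10^6)/2 = 8.707×10^5 km.
Transfer time t = π√(a_t³/μ) = 3.204×10^5 s.
Target angular speed ω₂ = √(μ/r₂³) = 4.088×10^-6 rad/s.
Angle swept by the target during transfer: ω₂·t = 1.310 rad = 75.06°.
The orbiter traverses 180° on the transfer ellipse, so the target must lead by 180° − 75.06° = 104.9°.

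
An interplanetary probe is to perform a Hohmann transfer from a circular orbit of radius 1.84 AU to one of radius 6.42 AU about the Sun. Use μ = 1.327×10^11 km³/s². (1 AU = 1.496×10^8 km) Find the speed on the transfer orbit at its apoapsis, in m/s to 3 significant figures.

In km: r₁ = 1.84 × 1.496×10^8 = 2.75264×10^8 km; r₂ = 6.42 × 1.496×10^8 = 9.60432×10^8 km.
Transfer-ellipse semi-major axis a_t = (r₁ + r₂)/2 = (2.75264×10^8 + 9.60432×10^8)/2 = 6.17848×10^8 km.
The apoapsis of the transfer ellipse is at r = 9.60432×10^8 km.
Applying v² = μ(2/r − 1/a_t): v = 7.846 km/s.

v = 7850 m/s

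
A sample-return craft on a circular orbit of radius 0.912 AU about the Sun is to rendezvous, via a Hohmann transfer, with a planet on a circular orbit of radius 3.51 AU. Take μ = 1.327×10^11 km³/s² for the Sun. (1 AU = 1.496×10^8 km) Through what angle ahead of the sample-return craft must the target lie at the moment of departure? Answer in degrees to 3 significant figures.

In km: r₁ = 0.912 × 1.496×10^8 = 1.364352×10^8 km; r₂ = 3.51 × 1.496×10^8 = 5.25096×10^8 km.
Transfer-ellipse semi-major axis a_t = (r₁ + r₂)/2 = (1.364352×10^8 + 5.25096×10^8)/2 = 3.307656×10^8 km.
Transfer time t = π√(a_t³/μ) = 5.1879×10^7 s.
The target's mean motion on its circular orbit is ω₂ = √(μ/r₂³) = 3.0275×10^-8 rad/s.
Angle swept by the target during transfer: ω₂·t = 1.5706 rad = 89.99°.
The sample-return craft traverses 180° on the transfer ellipse, so the target must lead by 180° − 89.99° = 90.0°.

φ = 90.0°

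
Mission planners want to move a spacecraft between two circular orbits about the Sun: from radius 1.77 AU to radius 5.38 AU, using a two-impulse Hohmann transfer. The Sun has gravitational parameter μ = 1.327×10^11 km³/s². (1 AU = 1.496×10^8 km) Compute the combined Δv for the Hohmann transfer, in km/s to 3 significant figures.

In km: r₁ = 1.77 × 1.496×10^8 = 2.64792×10^8 km; r₂ = 5.38 × 1.496×10^8 = 8.04848×10^8 km.
Transfer-ellipse semi-major axis a_t = (r₁ + r₂)/2 = (2.64792×10^8 + 8.04848×10^8)/2 = 5.3482×10^8 km.
At r₁ the circular-orbit speed is v₁ = √(μ/r₁) = 22.386 km/s.
On the transfer ellipse at r₁, v² = μ(2/r − 1/a) gives v_p = √[μ(2/r₁ − 1/a_t)] = 27.462 km/s.
First burn Δv₁ = |v_p − v₁| = 5.076 km/s.
Circular speed at r₂: v₂ = √(μ/r₂) = 12.84 km/s.
Transfer-orbit speed at r₂: v_a = √[μ(2/r₂ − 1/a_t)] = 9.035 km/s.
Second burn Δv₂ = |v₂ − v_a| = 3.805 km/s.
Δv = Δv₁ + Δv₂ = 5.076 + 3.805 = 8.881 km/s.

Δv = 8.88 km/s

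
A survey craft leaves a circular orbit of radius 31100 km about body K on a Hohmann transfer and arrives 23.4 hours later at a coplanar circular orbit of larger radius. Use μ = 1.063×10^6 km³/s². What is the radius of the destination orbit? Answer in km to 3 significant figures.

Transfer time t = 23.4 hours = 84240 s, and t = π√(a_t³/μ).
So a_t = (μ t²/π²)^(1/3) = (1.063×10^6 × (84240)² / π²)^(1/3) = 91430 km.
Since a_t = (r₁ + r₂)/2, r₂ = 2a_t − r₁ = 2×91430 − 31100 = 1.5176×10^5 km.

r₂ = 1.52×10^5 km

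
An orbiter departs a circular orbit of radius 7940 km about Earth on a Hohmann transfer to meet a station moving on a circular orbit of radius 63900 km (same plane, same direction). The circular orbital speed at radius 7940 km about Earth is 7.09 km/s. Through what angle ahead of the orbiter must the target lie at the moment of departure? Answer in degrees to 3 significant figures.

From the circular-orbit relation v² = μ/r at r = 7940 km: μ = v²r = (7.09)² × 7940 = 3.99129×10^5 km³/s².
Transfer-ellipse semi-major axis a_t = (r₁ + r₂)/2 = (7940 + 63900)/2 = 35920 km.
Transfer time t = π√(a_t³/μ) = 33850 s.
The target's mean motion on its circular orbit is ω₂ = √(μ/r₂³) = 3.911×10^-5 rad/s.
Angle swept by the target during transfer: ω₂·t = 1.324 rad = 75.86°.
The orbiter traverses 180° on the transfer ellipse, so the target must lead by 180° − 75.86° = 104°.

φ = 104°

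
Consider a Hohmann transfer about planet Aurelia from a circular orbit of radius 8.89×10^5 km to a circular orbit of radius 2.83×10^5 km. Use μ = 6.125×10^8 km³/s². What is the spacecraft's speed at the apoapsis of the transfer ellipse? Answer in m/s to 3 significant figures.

Semi-major axis of the transfer orbit: a_t = (8.890×10^5 + 2.830×10^5)/2 = 5.860×10^5 km.
At apoapsis, r = 8.890×10^5 km.
Applying v² = μ(2/r − 1/a_t): v = 18.24 km/s.

v = 18200 m/s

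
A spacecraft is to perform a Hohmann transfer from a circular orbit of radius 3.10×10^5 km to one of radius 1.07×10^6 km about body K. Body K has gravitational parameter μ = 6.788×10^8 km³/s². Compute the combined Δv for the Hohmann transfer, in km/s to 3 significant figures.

The Hohmann ellipse has a_t = (r₁ + r₂)/2 = 6.900×10^5 km.
Circular speed at r₁: v₁ = √(μ/r₁) = √(6.788×10^8/3.100×10^5) = 46.794 km/s.
On the transfer ellipse at r₁, vis-viva equation gives v_p = √[μ(2/r₁ − 1/a_t)] = 58.272 km/s.
First burn Δv₁ = |v_p − v₁| = 11.478 km/s.
At r₂, v₂ = √(μ/r₂) = 25.1871 km/s.
Transfer-orbit speed at r₂: v_a = √[μ(2/r₂ − 1/a_t)] = 16.8824 km/s.
Second burn Δv₂ = |v₂ − v_a| = 8.3047 km/s.
Δv = Δv₁ + Δv₂ = 11.478 + 8.3047 = 19.78 km/s.

Δv = 19.8 km/s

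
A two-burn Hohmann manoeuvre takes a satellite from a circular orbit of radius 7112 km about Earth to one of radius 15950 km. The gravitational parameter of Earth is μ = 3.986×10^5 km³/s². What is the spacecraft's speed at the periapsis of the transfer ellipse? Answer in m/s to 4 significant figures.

Semi-major axis of the transfer orbit: a_t = (7112 + 15950)/2 = 11531 km.
The periapsis of the transfer ellipse is at r = 7112 km.
From the vis-viva equation, v = √[μ(2/r − 1/a_t)] = 8.805 km/s.

v = 8805 m/s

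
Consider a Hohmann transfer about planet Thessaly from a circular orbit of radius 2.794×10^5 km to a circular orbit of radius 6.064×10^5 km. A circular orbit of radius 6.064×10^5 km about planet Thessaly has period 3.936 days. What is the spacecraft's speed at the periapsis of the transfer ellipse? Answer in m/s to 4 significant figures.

From Kepler's third law T² = 4π²r³/μ at r = 6.064×10^5 km, T = 3.936 days = 3.936 × 86400 s = 3.400704×10^5 s: μ = 4π²r³/T² = 7.61202×10^7 km³/s².
The Hohmann ellipse has a_t = (r₁ + r₂)/2 = 4.429×10^5 km.
At periapsis, r = 2.794×10^5 km.
Applying v² = μ(2/r − 1/a_t): v = 19.31 km/s.

v = 19310 m/s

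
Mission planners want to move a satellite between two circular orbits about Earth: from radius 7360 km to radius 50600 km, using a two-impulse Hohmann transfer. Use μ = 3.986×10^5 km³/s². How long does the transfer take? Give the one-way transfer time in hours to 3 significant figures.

t = 6.82 hours

Transfer-ellipse semi-major axis a_t = (r₁ + r₂)/2 = (7360 + 50600)/2 = 28980 km.
Transfer time t = π√(a_t³/μ) = π√((28980)³ / 3.986×10^5) = 24550 s.
Converting: 24550 s ÷ 3600 s/hour = 6.82 hours.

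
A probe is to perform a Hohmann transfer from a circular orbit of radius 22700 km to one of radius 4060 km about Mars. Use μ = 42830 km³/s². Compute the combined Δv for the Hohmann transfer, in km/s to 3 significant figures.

The Hohmann ellipse has a_t = (r₁ + r₂)/2 = 13380 km.
Circular speed at r₁: v₁ = √(μ/r₁) = √(42830/22700) = 1.373603 km/s.
Transfer-orbit speed at r₁ (vis-viva equation): v_a = √[μ(2/r₁ − 1/a_t)] = 0.7566518 km/s.
First burn Δv₁ = |v_a − v₁| = 0.6170 km/s.
Circular speed at r₂: v₂ = √(μ/r₂) = 3.24796 km/s.
Transfer-orbit speed at r₂: v_p = √[μ(2/r₂ − 1/a_t)] = 4.23054 km/s.
Second burn Δv₂ = |v₂ − v_p| = 0.9826 km/s.
Total Δv = Δv₁ + Δv₂ = 1.600 km/s.

Δv = 1.60 km/s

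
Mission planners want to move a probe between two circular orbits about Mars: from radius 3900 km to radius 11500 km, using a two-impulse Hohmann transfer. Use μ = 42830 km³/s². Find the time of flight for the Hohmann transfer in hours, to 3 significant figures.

t = 2.85 hours

The Hohmann ellipse has a_t = (r₁ + r₂)/2 = 7700 km.
Half the transfer-orbit period gives t = π√(a_t³/μ) = 10260 s.
Converting: 10260 s ÷ 3600 s/hour = 2.85 hours.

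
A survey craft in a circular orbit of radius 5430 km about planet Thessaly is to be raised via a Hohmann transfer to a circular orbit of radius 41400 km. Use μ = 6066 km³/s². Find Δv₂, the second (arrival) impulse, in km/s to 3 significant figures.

The Hohmann ellipse has a_t = (r₁ + r₂)/2 = 23415 km.
On the circular orbit at r = 41400 km, v_c = √(μ/r) = 0.382782 km/s.
Vis-viva on the transfer ellipse at r = 41400 km gives v_t = √[μ(2/r − 1/a_t)] = 0.184333 km/s.
Δv₂ = |v_t − v_c| = |0.184333 − 0.382782| = 0.1984 km/s.

Δv₂ = 0.198 km/s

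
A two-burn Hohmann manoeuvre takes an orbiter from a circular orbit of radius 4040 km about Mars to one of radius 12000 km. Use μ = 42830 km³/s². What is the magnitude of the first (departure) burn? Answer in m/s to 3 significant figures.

Δv₁ = 727 m/s

The Hohmann ellipse has a_t = (r₁ + r₂)/2 = 8020 km.
Circular speed at r = 4040 km: v_c = √(μ/r) = 3.2560 km/s.
Vis-viva on the transfer ellipse at r = 4040 km gives v_t = √[μ(2/r − 1/a_t)] = 3.9828 km/s.
Δv₁ = |v_t − v_c| = |3.9828 − 3.2560| = 0.7268 km/s.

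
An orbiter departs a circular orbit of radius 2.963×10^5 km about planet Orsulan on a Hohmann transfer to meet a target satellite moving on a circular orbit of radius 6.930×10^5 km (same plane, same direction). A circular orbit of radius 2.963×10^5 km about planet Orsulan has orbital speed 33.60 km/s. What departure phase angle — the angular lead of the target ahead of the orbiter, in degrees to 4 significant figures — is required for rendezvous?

From the circular-orbit relation v² = μ/r at r = 2.963×10^5 km: μ = v²r = (33.60)² × 2.963×10^5 = 3.34511×10^8 km³/s².
Semi-major axis of the transfer orbit: a_t = (2.963×10^5 + 6.930×10^5)/2 = 4.9465×10^5 km.
Transfer time t = π√(a_t³/μ) = 59757 s.
The target's mean motion on its circular orbit is ω₂ = √(μ/r₂³) = 3.1703×10^-5 rad/s.
Angle swept by the target during transfer: ω₂·t = 1.8945 rad = 108.55°.
Arrival is 180° from departure on the ellipse, so φ = 180° − 108.55° = 71.45°.

φ = 71.45°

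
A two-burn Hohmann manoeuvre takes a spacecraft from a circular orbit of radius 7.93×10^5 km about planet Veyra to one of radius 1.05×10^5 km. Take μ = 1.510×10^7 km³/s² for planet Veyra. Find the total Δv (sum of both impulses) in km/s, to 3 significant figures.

Transfer-ellipse semi-major axis a_t = (r₁ + r₂)/2 = (7.930×10^5 + 1.050×10^5)/2 = 4.490×10^5 km.
At r₁ the circular-orbit speed is v₁ = √(μ/r₁) = 4.36367 km/s.
On the transfer ellipse at r₁, v² = μ(2/r − 1/a) gives v_a = √[μ(2/r₁ − 1/a_t)] = 2.11020 km/s.
First burn Δv₁ = |v_a − v₁| = 2.253 km/s.
Circular speed at r₂: v₂ = √(μ/r₂) = 11.992 km/s.
Transfer-orbit speed at r₂: v_p = √[μ(2/r₂ − 1/a_t)] = 15.937 km/s.
Second burn Δv₂ = |v₂ − v_p| = 3.945 km/s.
Δv = Δv₁ + Δv₂ = 2.253 + 3.945 = 6.198 km/s.

Δv = 6.20 km/s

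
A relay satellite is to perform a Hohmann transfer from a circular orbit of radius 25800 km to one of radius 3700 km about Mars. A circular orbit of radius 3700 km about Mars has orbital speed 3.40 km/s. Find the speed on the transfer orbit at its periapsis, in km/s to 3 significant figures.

v = 4.50 km/s

From the circular-orbit relation v² = μ/r at r = 3700 km: μ = v²r = (3.40)² × 3700 = 42772.0 km³/s².
Transfer-ellipse semi-major axis a_t = (r₁ + r₂)/2 = (25800 + 3700)/2 = 14750 km.
The periapsis of the transfer ellipse is at r = 3700 km.
Vis-viva: v = √[μ(2/r − 1/a_t)] = √[42772.0 × (2/3700 − 1/14750)] = 4.497 km/s.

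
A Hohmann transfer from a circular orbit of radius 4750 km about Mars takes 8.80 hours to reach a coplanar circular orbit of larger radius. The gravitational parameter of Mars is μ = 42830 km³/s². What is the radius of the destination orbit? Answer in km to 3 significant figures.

Transfer time t = 8.80 hours = 31680 s, and t = π√(a_t³/μ).
So a_t = (μ t²/π²)^(1/3) = (42830 × (31680)² / π²)^(1/3) = 16331 km.
Since a_t = (r₁ + r₂)/2, r₂ = 2a_t − r₁ = 2×16331 − 4750 = 27912 km.

r₂ = 27900 km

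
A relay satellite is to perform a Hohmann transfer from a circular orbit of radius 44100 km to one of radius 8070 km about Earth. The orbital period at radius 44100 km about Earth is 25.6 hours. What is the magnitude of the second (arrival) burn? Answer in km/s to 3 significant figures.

From Kepler's third law T² = 4π²r³/μ at r = 44100 km, T = 25.6 hours = 25.6 × 3600 s = 92160 s: μ = 4π²r³/T² = 3.98649×10^5 km³/s².
Transfer-ellipse semi-major axis a_t = (r₁ + r₂)/2 = (44100 + 8070)/2 = 26085 km.
On the circular orbit at r = 8070 km, v_c = √(μ/r) = 7.0284 km/s.
Transfer-orbit speed at the same r (vis-viva, a = a_t): v_t = √[μ(2/r − 1/a_t)] = 9.1387 km/s.
Δv₂ = |v_t − v_c| = |9.1387 − 7.0284| = 2.110 km/s.

Δv₂ = 2.11 km/s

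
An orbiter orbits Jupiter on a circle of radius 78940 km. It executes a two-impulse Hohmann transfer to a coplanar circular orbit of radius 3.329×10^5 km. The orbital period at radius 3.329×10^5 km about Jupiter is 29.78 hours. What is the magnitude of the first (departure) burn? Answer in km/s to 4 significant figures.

Δv₁ = 10.88 km/s

From Kepler's third law T² = 4π²r³/μ at r = 3.329×10^5 km, T = 29.78 hours = 29.78 × 3600 s = 1.07208×10^5 s: μ = 4π²r³/T² = 1.26720×10^8 km³/s².
Transfer-ellipse semi-major axis a_t = (r₁ + r₂)/2 = (78940 + 3.329×10^5)/2 = 2.0592×10^5 km.
Circular speed at r = 78940 km: v_c = √(μ/r) = 40.066 km/s.
Transfer-orbit speed at the same r (vis-viva, a = a_t): v_t = √[μ(2/r − 1/a_t)] = 50.943 km/s.
Δv₁ = |v_t − v_c| = |50.943 − 40.066| = 10.88 km/s.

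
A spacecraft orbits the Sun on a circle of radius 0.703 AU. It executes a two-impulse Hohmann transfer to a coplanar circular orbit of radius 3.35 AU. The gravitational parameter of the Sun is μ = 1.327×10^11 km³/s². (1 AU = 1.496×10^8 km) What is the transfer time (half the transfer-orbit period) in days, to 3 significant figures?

In km: r₁ = 0.703 × 1.496×10^8 = 1.051688×10^8 km; r₂ = 3.35 × 1.496×10^8 = 5.0116×10^8 km.
Semi-major axis of the transfer orbit: a_t = (1.051688×10^8 + 5.0116×10^8)/2 = 3.031644×10^8 km.
Transfer time t = π√(a_t³/μ) = π√((3.031644×10^8)³ / 1.327×10^11) = 4.552×10^7 s.
Converting: 4.552×10^7 s ÷ 86400 s/day = 527 days.

t = 527 days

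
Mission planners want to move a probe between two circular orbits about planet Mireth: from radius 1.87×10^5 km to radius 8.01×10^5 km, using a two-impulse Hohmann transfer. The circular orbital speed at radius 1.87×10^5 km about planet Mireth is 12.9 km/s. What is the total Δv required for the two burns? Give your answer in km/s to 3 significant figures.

Δv = 5.92 km/s

From the circular-orbit relation v² = μ/r at r = 1.87×10^5 km: μ = v²r = (12.9)² × 1.87×10^5 = 3.11187×10^7 km³/s².
The Hohmann ellipse has a_t = (r₁ + r₂)/2 = 4.940×10^5 km.
At r₁ the circular-orbit speed is v₁ = √(μ/r₁) = 12.900 km/s.
Transfer-orbit speed at r₁ (vis-viva equation): v_p = √[μ(2/r₁ − 1/a_t)] = 16.426 km/s.
First burn Δv₁ = |v_p − v₁| = 3.526 km/s.
At r₂, v₂ = √(μ/r₂) = 6.233 km/s.
Transfer-orbit speed at r₂: v_a = √[μ(2/r₂ − 1/a_t)] = 3.835 km/s.
Second burn Δv₂ = |v₂ − v_a| = 2.398 km/s.
Δv = Δv₁ + Δv₂ = 3.526 + 2.398 = 5.924 km/s.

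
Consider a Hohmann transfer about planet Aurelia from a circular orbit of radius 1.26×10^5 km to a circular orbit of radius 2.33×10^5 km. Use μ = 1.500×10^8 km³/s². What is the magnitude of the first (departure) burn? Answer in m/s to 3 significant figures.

Δv₁ = 4810 m/s

Transfer-ellipse semi-major axis a_t = (r₁ + r₂)/2 = (1.260×10^5 + 2.330×10^5)/2 = 1.795×10^5 km.
On the circular orbit at r = 1.260×10^5 km, v_c = √(μ/r) = 34.503 km/s.
Transfer-orbit speed at the same r (vis-viva, a = a_t): v_t = √[μ(2/r − 1/a_t)] = 39.310 km/s.
Δv₁ = |v_t − v_c| = |39.310 − 34.503| = 4.807 km/s.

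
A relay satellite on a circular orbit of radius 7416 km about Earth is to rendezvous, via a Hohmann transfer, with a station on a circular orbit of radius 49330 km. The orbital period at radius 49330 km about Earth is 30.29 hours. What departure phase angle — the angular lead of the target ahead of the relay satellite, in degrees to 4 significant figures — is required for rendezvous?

From Kepler's third law T² = 4π²r³/μ at r = 49330 km, T = 30.29 hours = 30.29 × 3600 s = 1.09044×10^5 s: μ = 4π²r³/T² = 3.98556×10^5 km³/s².
Semi-major axis of the transfer orbit: a_t = (7416 + 49330)/2 = 28373 km.
Transfer time t = π√(a_t³/μ) = 23783 s.
Target angular speed ω₂ = √(μ/r₂³) = 5.7621×10^-5 rad/s.
Angle swept by the target during transfer: ω₂·t = 1.3704 rad = 78.52°.
The relay satellite traverses 180° on the transfer ellipse, so the target must lead by 180° − 78.52° = 101.5°.

φ = 101.5°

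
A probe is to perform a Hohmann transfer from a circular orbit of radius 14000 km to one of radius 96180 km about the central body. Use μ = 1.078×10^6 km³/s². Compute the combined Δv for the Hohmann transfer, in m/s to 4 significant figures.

Semi-major axis of the transfer orbit: a_t = (14000 + 96180)/2 = 55090 km.
Circular speed at r₁: v₁ = √(μ/r₁) = √(1.078×10^6/14000) = 8.77496 km/s.
On the transfer ellipse at r₁, vis-viva gives v_p = √[μ(2/r₁ − 1/a_t)] = 11.5945 km/s.
First burn Δv₁ = |v_p − v₁| = 2.820 km/s.
Circular speed at r₂: v₂ = √(μ/r₂) = 3.348 km/s.
Transfer-orbit speed at r₂: v_a = √[μ(2/r₂ − 1/a_t)] = 1.688 km/s.
Second burn Δv₂ = |v₂ − v_a| = 1.660 km/s.
Total Δv = Δv₁ + Δv₂ = 4.480 km/s.

Δv = 4480 m/s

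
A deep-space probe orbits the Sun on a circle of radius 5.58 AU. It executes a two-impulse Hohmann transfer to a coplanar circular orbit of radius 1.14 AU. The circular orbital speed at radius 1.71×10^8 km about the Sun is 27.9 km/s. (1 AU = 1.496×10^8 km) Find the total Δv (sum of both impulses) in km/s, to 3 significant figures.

Δv = 13.3 km/s

From the circular-orbit relation v² = μ/r at r = 1.71×10^8 km: μ = v²r = (27.9)² × 1.71×10^8 = 1.33108×10^11 km³/s².
In km: r₁ = 5.58 × 1.496×10^8 = 8.34768×10^8 km; r₂ = 1.14 × 1.496×10^8 = 1.70544×10^8 km.
Transfer-ellipse semi-major axis a_t = (r₁ + r₂)/2 = (8.34768×10^8 + 1.70544×10^8)/2 = 5.02656×10^8 km.
At r₁ the circular-orbit speed is v₁ = √(μ/r₁) = 12.6276 km/s.
Transfer-orbit speed at r₁ (vis-viva): v_a = √[μ(2/r₁ − 1/a_t)] = 7.35533 km/s.
First burn Δv₁ = |v_a − v₁| = 5.272 km/s.
Circular speed at r₂: v₂ = √(μ/r₂) = 27.937 km/s.
Transfer-orbit speed at r₂: v_p = √[μ(2/r₂ − 1/a_t)] = 36.002 km/s.
Second burn Δv₂ = |v₂ − v_p| = 8.065 km/s.
Total Δv = Δv₁ + Δv₂ = 13.34 km/s.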